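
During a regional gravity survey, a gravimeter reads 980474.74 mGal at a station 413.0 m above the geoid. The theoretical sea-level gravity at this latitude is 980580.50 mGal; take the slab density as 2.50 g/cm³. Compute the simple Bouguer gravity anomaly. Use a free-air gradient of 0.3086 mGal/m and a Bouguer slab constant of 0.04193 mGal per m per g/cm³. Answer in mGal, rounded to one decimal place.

-21.6

Free-air correction = 0.3086 × 413.0 = 127.45 mGal
Free-air anomaly = 980474.74 − 980580.50 + (127.45) = 21.69 mGal
Bouguer slab correction = 0.04193 × 2.50 × 413.0 = 43.29 mGal
Simple Bouguer anomaly = 21.69 − (43.29) = -21.60 mGal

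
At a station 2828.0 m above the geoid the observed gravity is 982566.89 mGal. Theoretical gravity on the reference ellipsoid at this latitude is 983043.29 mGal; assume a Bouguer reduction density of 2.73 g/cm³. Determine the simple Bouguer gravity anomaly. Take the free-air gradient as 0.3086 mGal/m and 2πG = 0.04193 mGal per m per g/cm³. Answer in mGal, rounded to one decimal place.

72.6

Free-air correction = 0.3086 × 2828.0 = 872.72 mGal
Free-air anomaly = 982566.89 − 983043.29 + (872.72) = 396.32 mGal
Bouguer slab correction = 0.04193 × 2.73 × 2828.0 = 323.72 mGal
Simple Bouguer anomaly = 396.32 − (323.72) = 72.60 mGal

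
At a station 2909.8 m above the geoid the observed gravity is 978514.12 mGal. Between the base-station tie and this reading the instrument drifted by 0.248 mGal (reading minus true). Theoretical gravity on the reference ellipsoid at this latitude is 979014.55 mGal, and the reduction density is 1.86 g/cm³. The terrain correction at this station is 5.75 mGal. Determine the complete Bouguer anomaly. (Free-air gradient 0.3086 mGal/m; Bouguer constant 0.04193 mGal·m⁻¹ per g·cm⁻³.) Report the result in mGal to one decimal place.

176.1

Drift-corrected reading = 978514.12 − (0.248) = 978513.872 mGal
Free-air correction = 0.3086 × 2909.8 = 897.96 mGal
Free-air anomaly = 978513.872 − 979014.55 + (897.96) = 397.282 mGal
Bouguer slab correction = 0.04193 × 1.86 × 2909.8 = 226.93 mGal
Simple Bouguer anomaly = 397.282 − (226.93) = 170.352 mGal
Complete Bouguer anomaly = 170.352 + 5.75 = 176.102 mGal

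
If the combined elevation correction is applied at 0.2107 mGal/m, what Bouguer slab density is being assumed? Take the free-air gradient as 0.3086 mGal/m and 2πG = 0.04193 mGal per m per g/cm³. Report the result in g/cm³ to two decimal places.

0.2107 = 0.3086 − 0.04193 × ρ
ρ = (0.3086 − 0.2107) / 0.04193 = 2.33 g/cm³

2.33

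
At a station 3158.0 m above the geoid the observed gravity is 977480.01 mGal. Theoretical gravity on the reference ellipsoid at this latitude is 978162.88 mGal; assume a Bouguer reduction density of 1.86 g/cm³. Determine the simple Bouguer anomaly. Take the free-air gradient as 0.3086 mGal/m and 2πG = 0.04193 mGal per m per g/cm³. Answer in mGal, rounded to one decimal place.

45.4

Free-air correction = 0.3086 × 3158.0 = 974.56 mGal
Free-air anomaly = 977480.01 − 978162.88 + (974.56) = 291.69 mGal
Bouguer slab correction = 0.04193 × 1.86 × 3158.0 = 246.29 mGal
Simple Bouguer anomaly = 291.69 − (246.29) = 45.40 mGal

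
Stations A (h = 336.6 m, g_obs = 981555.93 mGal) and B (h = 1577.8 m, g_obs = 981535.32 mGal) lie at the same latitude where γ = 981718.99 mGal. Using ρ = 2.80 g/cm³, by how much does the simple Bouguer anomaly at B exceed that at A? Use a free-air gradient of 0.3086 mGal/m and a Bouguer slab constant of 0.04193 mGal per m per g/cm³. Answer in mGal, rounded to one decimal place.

Δg_SB(A) = 981555.93 − 981718.99 + 0.3086×336.6 − 0.04193×2.80×336.6 = -98.70 mGal
Δg_SB(B) = 981535.32 − 981718.99 + 0.3086×1577.8 − 0.04193×2.80×1577.8 = 118.00 mGal
Difference = 118.00 − (-98.70) = 216.70 mGal

216.7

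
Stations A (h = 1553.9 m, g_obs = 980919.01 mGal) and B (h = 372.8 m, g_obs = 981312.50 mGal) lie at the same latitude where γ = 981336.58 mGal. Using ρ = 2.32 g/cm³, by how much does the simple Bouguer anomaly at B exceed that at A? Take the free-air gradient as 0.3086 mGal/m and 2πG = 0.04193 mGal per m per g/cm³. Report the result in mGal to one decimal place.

143.9

Δg_SB(A) = 980919.01 − 981336.58 + 0.3086×1553.9 − 0.04193×2.32×1553.9 = -89.20 mGal
Δg_SB(B) = 981312.50 − 981336.58 + 0.3086×372.8 − 0.04193×2.32×372.8 = 54.70 mGal
Difference = 54.70 − (-89.20) = 143.90 mGal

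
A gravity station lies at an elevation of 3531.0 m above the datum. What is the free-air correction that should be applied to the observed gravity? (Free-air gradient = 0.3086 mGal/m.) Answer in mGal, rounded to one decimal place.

Free-air correction = 0.3086 × 3531.0 = 1089.7 mGal

1089.7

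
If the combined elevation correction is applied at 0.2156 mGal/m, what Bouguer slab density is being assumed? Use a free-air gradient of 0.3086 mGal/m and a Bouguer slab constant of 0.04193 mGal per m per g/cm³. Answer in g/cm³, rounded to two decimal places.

0.2156 = 0.3086 − 0.04193 × ρ
ρ = (0.3086 − 0.2156) / 0.04193 = 2.22 g/cm³

2.22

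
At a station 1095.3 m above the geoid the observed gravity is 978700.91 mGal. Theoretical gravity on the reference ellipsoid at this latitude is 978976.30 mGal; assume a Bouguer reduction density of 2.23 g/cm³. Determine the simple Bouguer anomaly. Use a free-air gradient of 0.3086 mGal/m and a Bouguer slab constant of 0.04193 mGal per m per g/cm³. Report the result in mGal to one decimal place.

-39.8

Free-air correction = 0.3086 × 1095.3 = 338.01 mGal
Free-air anomaly = 978700.91 − 978976.30 + (338.01) = 62.62 mGal
Bouguer slab correction = 0.04193 × 2.23 × 1095.3 = 102.41 mGal
Simple Bouguer anomaly = 62.62 − (102.41) = -39.79 mGal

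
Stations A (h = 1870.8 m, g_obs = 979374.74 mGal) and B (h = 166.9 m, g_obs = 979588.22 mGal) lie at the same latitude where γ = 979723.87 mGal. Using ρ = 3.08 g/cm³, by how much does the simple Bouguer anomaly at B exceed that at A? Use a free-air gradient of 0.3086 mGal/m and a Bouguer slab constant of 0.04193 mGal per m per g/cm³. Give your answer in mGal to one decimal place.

-92.3

Δg_SB(A) = 979374.74 − 979723.87 + 0.3086×1870.8 − 0.04193×3.08×1870.8 = -13.40 mGal
Δg_SB(B) = 979588.22 − 979723.87 + 0.3086×166.9 − 0.04193×3.08×166.9 = -105.70 mGal
Difference = -105.70 − (-13.40) = -92.30 mGal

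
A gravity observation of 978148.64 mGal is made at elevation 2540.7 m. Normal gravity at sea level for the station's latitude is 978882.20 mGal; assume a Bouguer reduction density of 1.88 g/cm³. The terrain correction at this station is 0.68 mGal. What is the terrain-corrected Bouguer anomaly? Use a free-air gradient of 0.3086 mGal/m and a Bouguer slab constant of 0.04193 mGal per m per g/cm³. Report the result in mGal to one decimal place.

-149.1

Free-air correction = 0.3086 × 2540.7 = 784.06 mGal
Free-air anomaly = 978148.64 − 978882.20 + (784.06) = 50.50 mGal
Bouguer slab correction = 0.04193 × 1.88 × 2540.7 = 200.28 mGal
Simple Bouguer anomaly = 50.50 − (200.28) = -149.78 mGal
Complete Bouguer anomaly = -149.78 + 0.68 = -149.10 mGal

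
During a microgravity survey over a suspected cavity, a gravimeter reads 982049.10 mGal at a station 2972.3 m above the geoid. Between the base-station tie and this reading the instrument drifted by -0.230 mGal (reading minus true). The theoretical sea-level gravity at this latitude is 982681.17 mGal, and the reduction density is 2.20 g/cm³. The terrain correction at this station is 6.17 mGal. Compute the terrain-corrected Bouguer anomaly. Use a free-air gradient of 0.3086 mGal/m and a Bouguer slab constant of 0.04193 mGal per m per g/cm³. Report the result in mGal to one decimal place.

17.4

Drift-corrected reading = 982049.10 − (-0.230) = 982049.330 mGal
Free-air correction = 0.3086 × 2972.3 = 917.25 mGal
Free-air anomaly = 982049.330 − 982681.17 + (917.25) = 285.410 mGal
Bouguer slab correction = 0.04193 × 2.20 × 2972.3 = 274.18 mGal
Simple Bouguer anomaly = 285.410 − (274.18) = 11.230 mGal
Complete Bouguer anomaly = 11.230 + 6.17 = 17.400 mGal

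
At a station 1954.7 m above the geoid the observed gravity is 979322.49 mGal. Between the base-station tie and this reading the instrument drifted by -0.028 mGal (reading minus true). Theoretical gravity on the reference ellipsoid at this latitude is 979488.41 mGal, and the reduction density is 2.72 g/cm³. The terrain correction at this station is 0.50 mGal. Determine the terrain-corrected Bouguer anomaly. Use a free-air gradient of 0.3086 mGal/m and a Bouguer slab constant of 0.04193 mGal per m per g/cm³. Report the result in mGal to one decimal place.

Drift-corrected reading = 979322.49 − (-0.028) = 979322.518 mGal
Free-air correction = 0.3086 × 1954.7 = 603.22 mGal
Free-air anomaly = 979322.518 − 979488.41 + (603.22) = 437.328 mGal
Bouguer slab correction = 0.04193 × 2.72 × 1954.7 = 222.93 mGal
Simple Bouguer anomaly = 437.328 − (222.93) = 214.398 mGal
Complete Bouguer anomaly = 214.398 + 0.50 = 214.898 mGal

214.9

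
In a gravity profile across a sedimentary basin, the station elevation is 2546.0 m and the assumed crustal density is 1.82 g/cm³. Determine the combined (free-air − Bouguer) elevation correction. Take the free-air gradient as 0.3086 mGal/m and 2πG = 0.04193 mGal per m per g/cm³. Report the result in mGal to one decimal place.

591.4

Combined gradient = 0.3086 − 0.04193 × 1.82 = 0.2322874 mGal/m
Combined elevation correction = 0.2322874 × 2546.0 = 591.4 mGal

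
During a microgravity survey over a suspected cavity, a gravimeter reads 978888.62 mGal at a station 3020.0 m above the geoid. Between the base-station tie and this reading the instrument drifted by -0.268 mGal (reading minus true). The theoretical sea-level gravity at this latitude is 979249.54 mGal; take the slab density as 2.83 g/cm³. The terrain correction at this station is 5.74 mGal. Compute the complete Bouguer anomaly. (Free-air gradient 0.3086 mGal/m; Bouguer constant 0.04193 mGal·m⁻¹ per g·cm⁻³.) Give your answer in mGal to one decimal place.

Drift-corrected reading = 978888.62 − (-0.268) = 978888.888 mGal
Free-air correction = 0.3086 × 3020.0 = 931.97 mGal
Free-air anomaly = 978888.888 − 979249.54 + (931.97) = 571.318 mGal
Bouguer slab correction = 0.04193 × 2.83 × 3020.0 = 358.36 mGal
Simple Bouguer anomaly = 571.318 − (358.36) = 212.958 mGal
Complete Bouguer anomaly = 212.958 + 5.74 = 218.698 mGal

218.7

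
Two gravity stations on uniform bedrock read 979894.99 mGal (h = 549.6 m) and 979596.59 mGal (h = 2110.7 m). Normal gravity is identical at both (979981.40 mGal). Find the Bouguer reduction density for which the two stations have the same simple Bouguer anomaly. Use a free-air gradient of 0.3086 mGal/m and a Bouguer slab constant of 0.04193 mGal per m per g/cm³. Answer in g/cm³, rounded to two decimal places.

2.80

Δg_obs = 979596.59 − 979894.99 = -298.40 mGal over Δh = 2110.7 − 549.6 = 1561.1 m
Equal Bouguer anomalies ⇒ Δg_obs + (0.3086 − 0.04193ρ)·Δh = 0
0.3086 − 0.04193ρ = −Δg_obs/Δh = 0.19115
ρ = (0.3086 − 0.19115) / 0.04193 = 2.80 g/cm³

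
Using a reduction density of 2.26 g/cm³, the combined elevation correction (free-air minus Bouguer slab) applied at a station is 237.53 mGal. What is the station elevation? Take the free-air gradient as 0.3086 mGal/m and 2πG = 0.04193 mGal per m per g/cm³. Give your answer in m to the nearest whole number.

Combined gradient = 0.3086 − 0.04193 × 2.26 = 0.2138382 mGal/m
h = 237.53 / 0.2138382 = 1110.79 m

1111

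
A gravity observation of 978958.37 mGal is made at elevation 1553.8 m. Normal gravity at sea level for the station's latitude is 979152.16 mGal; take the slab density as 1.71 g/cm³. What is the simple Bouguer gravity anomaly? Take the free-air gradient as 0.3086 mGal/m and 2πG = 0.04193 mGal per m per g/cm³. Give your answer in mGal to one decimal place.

174.3

Free-air correction = 0.3086 × 1553.8 = 479.50 mGal
Free-air anomaly = 978958.37 − 979152.16 + (479.50) = 285.71 mGal
Bouguer slab correction = 0.04193 × 1.71 × 1553.8 = 111.41 mGal
Simple Bouguer anomaly = 285.71 − (111.41) = 174.30 mGal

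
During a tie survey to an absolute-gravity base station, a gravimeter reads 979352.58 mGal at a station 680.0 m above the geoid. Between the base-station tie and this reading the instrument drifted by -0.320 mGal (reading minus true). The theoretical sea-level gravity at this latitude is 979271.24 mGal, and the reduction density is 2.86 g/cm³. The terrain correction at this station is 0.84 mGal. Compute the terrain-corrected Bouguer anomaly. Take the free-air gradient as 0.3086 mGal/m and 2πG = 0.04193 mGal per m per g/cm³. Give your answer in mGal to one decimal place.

210.8

Drift-corrected reading = 979352.58 − (-0.320) = 979352.900 mGal
Free-air correction = 0.3086 × 680.0 = 209.85 mGal
Free-air anomaly = 979352.900 − 979271.24 + (209.85) = 291.510 mGal
Bouguer slab correction = 0.04193 × 2.86 × 680.0 = 81.55 mGal
Simple Bouguer anomaly = 291.510 − (81.55) = 209.960 mGal
Complete Bouguer anomaly = 209.960 + 0.84 = 210.800 mGal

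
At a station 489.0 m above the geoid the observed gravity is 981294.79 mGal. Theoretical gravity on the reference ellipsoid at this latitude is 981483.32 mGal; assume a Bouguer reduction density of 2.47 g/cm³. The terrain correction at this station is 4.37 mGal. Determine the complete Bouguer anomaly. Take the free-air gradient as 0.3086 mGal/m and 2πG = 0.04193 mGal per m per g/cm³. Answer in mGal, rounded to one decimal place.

-83.9

Free-air correction = 0.3086 × 489.0 = 150.91 mGal
Free-air anomaly = 981294.79 − 981483.32 + (150.91) = -37.62 mGal
Bouguer slab correction = 0.04193 × 2.47 × 489.0 = 50.64 mGal
Simple Bouguer anomaly = -37.62 − (50.64) = -88.26 mGal
Complete Bouguer anomaly = -88.26 + 4.37 = -83.89 mGal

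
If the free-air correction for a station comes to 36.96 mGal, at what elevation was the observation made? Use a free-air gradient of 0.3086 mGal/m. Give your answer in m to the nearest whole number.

h = 36.96 / 0.3086 = 119.77 m

120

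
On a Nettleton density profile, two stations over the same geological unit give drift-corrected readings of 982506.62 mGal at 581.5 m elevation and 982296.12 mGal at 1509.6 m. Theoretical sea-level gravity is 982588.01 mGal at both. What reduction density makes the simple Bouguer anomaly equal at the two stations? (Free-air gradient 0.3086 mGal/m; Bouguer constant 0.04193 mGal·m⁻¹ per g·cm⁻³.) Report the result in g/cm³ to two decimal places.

Δg_obs = 982296.12 − 982506.62 = -210.50 mGal over Δh = 1509.6 − 581.5 = 928.1 m
Equal Bouguer anomalies ⇒ Δg_obs + (0.3086 − 0.04193ρ)·Δh = 0
0.3086 − 0.04193ρ = −Δg_obs/Δh = 0.22681
ρ = (0.3086 − 0.22681) / 0.04193 = 1.95 g/cm³

1.95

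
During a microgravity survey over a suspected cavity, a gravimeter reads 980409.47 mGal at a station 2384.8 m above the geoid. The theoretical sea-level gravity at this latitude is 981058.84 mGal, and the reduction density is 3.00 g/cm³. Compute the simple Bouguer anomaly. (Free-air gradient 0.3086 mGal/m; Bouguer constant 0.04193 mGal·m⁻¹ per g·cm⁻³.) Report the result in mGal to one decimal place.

-213.4

Free-air correction = 0.3086 × 2384.8 = 735.95 mGal
Free-air anomaly = 980409.47 − 981058.84 + (735.95) = 86.58 mGal
Bouguer slab correction = 0.04193 × 3.00 × 2384.8 = 299.98 mGal
Simple Bouguer anomaly = 86.58 − (299.98) = -213.40 mGal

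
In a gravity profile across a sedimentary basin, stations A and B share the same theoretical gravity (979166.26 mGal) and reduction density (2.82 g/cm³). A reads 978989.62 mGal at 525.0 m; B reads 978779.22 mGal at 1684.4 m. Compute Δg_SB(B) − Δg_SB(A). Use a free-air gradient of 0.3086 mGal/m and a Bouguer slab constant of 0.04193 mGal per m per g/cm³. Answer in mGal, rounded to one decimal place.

10.3

Δg_SB(A) = 978989.62 − 979166.26 + 0.3086×525.0 − 0.04193×2.82×525.0 = -76.70 mGal
Δg_SB(B) = 978779.22 − 979166.26 + 0.3086×1684.4 − 0.04193×2.82×1684.4 = -66.40 mGal
Difference = -66.40 − (-76.70) = 10.30 mGal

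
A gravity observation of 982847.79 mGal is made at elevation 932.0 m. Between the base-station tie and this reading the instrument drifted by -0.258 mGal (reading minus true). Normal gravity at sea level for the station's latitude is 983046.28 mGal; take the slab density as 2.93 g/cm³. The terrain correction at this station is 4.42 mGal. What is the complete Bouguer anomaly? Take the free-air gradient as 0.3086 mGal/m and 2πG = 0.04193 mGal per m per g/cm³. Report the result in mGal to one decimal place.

Drift-corrected reading = 982847.79 − (-0.258) = 982848.048 mGal
Free-air correction = 0.3086 × 932.0 = 287.62 mGal
Free-air anomaly = 982848.048 − 983046.28 + (287.62) = 89.388 mGal
Bouguer slab correction = 0.04193 × 2.93 × 932.0 = 114.50 mGal
Simple Bouguer anomaly = 89.388 − (114.50) = -25.112 mGal
Complete Bouguer anomaly = -25.112 + 4.42 = -20.692 mGal

-20.7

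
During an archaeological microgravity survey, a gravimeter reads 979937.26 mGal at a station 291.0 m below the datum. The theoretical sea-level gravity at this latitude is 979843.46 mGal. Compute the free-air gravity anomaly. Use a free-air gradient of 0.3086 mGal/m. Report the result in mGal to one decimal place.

4.0

Free-air correction = 0.3086 × -291.0 = -89.80 mGal
Free-air anomaly = 979937.26 − 979843.46 + (-89.80) = 4.00 mGal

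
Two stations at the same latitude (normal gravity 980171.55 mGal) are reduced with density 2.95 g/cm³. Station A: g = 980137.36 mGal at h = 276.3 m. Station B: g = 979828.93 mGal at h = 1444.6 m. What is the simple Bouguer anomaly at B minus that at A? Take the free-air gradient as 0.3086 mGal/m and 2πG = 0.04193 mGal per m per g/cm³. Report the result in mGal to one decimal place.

Δg_SB(A) = 980137.36 − 980171.55 + 0.3086×276.3 − 0.04193×2.95×276.3 = 16.90 mGal
Δg_SB(B) = 979828.93 − 980171.55 + 0.3086×1444.6 − 0.04193×2.95×1444.6 = -75.50 mGal
Difference = -75.50 − (16.90) = -92.40 mGal

-92.4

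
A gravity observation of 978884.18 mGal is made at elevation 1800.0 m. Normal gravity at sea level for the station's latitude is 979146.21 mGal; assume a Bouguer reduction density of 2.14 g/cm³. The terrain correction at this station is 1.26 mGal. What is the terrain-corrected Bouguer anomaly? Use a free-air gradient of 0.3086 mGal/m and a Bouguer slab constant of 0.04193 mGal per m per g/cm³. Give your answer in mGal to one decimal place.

Free-air correction = 0.3086 × 1800.0 = 555.48 mGal
Free-air anomaly = 978884.18 − 979146.21 + (555.48) = 293.45 mGal
Bouguer slab correction = 0.04193 × 2.14 × 1800.0 = 161.51 mGal
Simple Bouguer anomaly = 293.45 − (161.51) = 131.94 mGal
Complete Bouguer anomaly = 131.94 + 1.26 = 133.20 mGal

133.2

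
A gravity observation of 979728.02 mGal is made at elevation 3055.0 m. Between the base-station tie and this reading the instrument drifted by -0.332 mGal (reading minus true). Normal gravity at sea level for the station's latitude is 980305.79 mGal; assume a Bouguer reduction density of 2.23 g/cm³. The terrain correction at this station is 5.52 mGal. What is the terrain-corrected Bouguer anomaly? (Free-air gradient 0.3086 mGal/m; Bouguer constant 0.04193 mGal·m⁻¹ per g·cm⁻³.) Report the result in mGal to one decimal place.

Drift-corrected reading = 979728.02 − (-0.332) = 979728.352 mGal
Free-air correction = 0.3086 × 3055.0 = 942.77 mGal
Free-air anomaly = 979728.352 − 980305.79 + (942.77) = 365.332 mGal
Bouguer slab correction = 0.04193 × 2.23 × 3055.0 = 285.65 mGal
Simple Bouguer anomaly = 365.332 − (285.65) = 79.682 mGal
Complete Bouguer anomaly = 79.682 + 5.52 = 85.202 mGal

85.2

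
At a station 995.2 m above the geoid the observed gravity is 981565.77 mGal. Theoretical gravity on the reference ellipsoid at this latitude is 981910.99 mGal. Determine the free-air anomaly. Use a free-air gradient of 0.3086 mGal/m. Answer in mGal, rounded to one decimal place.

Free-air correction = 0.3086 × 995.2 = 307.12 mGal
Free-air anomaly = 981565.77 − 981910.99 + (307.12) = -38.10 mGal

-38.1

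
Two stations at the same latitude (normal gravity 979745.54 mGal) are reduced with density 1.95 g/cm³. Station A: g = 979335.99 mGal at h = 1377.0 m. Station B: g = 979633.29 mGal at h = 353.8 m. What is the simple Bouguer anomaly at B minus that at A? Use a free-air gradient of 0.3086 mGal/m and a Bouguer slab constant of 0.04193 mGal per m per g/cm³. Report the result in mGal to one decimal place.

Δg_SB(A) = 979335.99 − 979745.54 + 0.3086×1377.0 − 0.04193×1.95×1377.0 = -97.20 mGal
Δg_SB(B) = 979633.29 − 979745.54 + 0.3086×353.8 − 0.04193×1.95×353.8 = -32.00 mGal
Difference = -32.00 − (-97.20) = 65.20 mGal

65.2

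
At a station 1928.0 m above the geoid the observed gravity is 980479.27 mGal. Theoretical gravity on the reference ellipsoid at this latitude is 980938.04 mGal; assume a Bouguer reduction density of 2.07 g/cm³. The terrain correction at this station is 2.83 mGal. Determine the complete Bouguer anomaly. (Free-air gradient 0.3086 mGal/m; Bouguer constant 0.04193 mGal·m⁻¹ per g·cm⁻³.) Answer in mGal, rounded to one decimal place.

-28.3

Free-air correction = 0.3086 × 1928.0 = 594.98 mGal
Free-air anomaly = 980479.27 − 980938.04 + (594.98) = 136.21 mGal
Bouguer slab correction = 0.04193 × 2.07 × 1928.0 = 167.34 mGal
Simple Bouguer anomaly = 136.21 − (167.34) = -31.13 mGal
Complete Bouguer anomaly = -31.13 + 2.83 = -28.30 mGal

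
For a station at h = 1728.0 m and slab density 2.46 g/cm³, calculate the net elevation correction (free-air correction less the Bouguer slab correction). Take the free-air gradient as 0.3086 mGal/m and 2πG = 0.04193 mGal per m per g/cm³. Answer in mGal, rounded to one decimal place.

355.0

Combined gradient = 0.3086 − 0.04193 × 2.46 = 0.2054522 mGal/m
Combined elevation correction = 0.2054522 × 1728.0 = 355.0 mGal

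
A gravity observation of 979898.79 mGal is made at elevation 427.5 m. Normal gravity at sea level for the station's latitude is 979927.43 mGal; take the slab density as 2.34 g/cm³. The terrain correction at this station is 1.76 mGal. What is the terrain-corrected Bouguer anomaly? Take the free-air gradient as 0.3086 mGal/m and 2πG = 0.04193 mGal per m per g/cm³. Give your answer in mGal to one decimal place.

Free-air correction = 0.3086 × 427.5 = 131.93 mGal
Free-air anomaly = 979898.79 − 979927.43 + (131.93) = 103.29 mGal
Bouguer slab correction = 0.04193 × 2.34 × 427.5 = 41.94 mGal
Simple Bouguer anomaly = 103.29 − (41.94) = 61.35 mGal
Complete Bouguer anomaly = 61.35 + 1.76 = 63.11 mGal

63.1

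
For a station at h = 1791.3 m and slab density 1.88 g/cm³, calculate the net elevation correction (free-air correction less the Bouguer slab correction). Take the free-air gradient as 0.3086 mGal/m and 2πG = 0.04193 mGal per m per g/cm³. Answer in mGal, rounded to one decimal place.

Combined gradient = 0.3086 − 0.04193 × 1.88 = 0.2297716 mGal/m
Combined elevation correction = 0.2297716 × 1791.3 = 411.6 mGal

411.6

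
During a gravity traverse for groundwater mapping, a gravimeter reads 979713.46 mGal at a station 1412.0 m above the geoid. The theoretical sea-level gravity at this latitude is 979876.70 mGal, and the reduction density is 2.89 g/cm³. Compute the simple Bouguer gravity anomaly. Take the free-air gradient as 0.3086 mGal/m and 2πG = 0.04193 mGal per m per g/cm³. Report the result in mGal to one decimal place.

101.4

Free-air correction = 0.3086 × 1412.0 = 435.74 mGal
Free-air anomaly = 979713.46 − 979876.70 + (435.74) = 272.50 mGal
Bouguer slab correction = 0.04193 × 2.89 × 1412.0 = 171.10 mGal
Simple Bouguer anomaly = 272.50 − (171.10) = 101.40 mGal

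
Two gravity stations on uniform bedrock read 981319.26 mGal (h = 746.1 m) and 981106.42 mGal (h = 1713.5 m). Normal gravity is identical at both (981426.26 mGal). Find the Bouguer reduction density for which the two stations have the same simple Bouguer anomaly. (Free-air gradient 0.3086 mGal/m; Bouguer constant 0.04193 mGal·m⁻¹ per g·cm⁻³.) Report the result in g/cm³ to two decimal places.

2.11

Δg_obs = 981106.42 − 981319.26 = -212.84 mGal over Δh = 1713.5 − 746.1 = 967.4 m
Equal Bouguer anomalies ⇒ Δg_obs + (0.3086 − 0.04193ρ)·Δh = 0
0.3086 − 0.04193ρ = −Δg_obs/Δh = 0.22001
ρ = (0.3086 − 0.22001) / 0.04193 = 2.11 g/cm³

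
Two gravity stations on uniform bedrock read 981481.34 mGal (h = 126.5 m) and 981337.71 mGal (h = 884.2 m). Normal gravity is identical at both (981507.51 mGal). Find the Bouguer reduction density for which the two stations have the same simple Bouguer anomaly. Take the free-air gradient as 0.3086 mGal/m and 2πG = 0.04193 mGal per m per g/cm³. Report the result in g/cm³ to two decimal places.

2.84

Δg_obs = 981337.71 − 981481.34 = -143.63 mGal over Δh = 884.2 − 126.5 = 757.7 m
Equal Bouguer anomalies ⇒ Δg_obs + (0.3086 − 0.04193ρ)·Δh = 0
0.3086 − 0.04193ρ = −Δg_obs/Δh = 0.18956
ρ = (0.3086 − 0.18956) / 0.04193 = 2.84 g/cm³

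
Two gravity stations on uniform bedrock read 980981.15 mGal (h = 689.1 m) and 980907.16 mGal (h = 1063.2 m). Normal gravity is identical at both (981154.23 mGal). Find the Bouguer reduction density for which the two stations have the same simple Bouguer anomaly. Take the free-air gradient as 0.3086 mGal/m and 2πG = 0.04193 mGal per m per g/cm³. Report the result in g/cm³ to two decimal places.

2.64

Δg_obs = 980907.16 − 980981.15 = -73.99 mGal over Δh = 1063.2 − 689.1 = 374.1 m
Equal Bouguer anomalies ⇒ Δg_obs + (0.3086 − 0.04193ρ)·Δh = 0
0.3086 − 0.04193ρ = −Δg_obs/Δh = 0.19778
ρ = (0.3086 − 0.19778) / 0.04193 = 2.64 g/cm³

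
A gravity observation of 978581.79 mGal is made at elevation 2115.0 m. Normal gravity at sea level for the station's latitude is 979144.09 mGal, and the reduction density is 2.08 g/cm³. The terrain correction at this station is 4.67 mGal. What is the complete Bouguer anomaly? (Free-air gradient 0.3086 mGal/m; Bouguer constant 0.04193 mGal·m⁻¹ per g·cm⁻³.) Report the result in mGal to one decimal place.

Free-air correction = 0.3086 × 2115.0 = 652.69 mGal
Free-air anomaly = 978581.79 − 979144.09 + (652.69) = 90.39 mGal
Bouguer slab correction = 0.04193 × 2.08 × 2115.0 = 184.46 mGal
Simple Bouguer anomaly = 90.39 − (184.46) = -94.07 mGal
Complete Bouguer anomaly = -94.07 + 4.67 = -89.40 mGal

-89.4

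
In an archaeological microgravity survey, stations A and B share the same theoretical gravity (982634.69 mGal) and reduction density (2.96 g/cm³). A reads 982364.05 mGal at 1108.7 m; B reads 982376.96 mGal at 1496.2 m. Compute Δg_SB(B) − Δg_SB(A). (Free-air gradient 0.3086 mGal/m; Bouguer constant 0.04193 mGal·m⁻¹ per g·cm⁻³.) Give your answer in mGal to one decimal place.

Δg_SB(A) = 982364.05 − 982634.69 + 0.3086×1108.7 − 0.04193×2.96×1108.7 = -66.10 mGal
Δg_SB(B) = 982376.96 − 982634.69 + 0.3086×1496.2 − 0.04193×2.96×1496.2 = 18.30 mGal
Difference = 18.30 − (-66.10) = 84.40 mGal

84.4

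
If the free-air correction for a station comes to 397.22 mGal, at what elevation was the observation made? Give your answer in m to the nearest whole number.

h = 397.22 / 0.3086 = 1287.17 m

1287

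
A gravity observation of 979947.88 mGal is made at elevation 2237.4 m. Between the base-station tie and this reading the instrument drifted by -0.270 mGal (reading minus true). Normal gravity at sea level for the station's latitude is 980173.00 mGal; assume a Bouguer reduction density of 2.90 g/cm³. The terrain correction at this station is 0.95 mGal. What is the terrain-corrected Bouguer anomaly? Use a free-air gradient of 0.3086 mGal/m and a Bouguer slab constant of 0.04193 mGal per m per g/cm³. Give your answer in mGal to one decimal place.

Drift-corrected reading = 979947.88 − (-0.270) = 979948.150 mGal
Free-air correction = 0.3086 × 2237.4 = 690.46 mGal
Free-air anomaly = 979948.150 − 980173.00 + (690.46) = 465.610 mGal
Bouguer slab correction = 0.04193 × 2.90 × 2237.4 = 272.06 mGal
Simple Bouguer anomaly = 465.610 − (272.06) = 193.550 mGal
Complete Bouguer anomaly = 193.550 + 0.95 = 194.500 mGal

194.5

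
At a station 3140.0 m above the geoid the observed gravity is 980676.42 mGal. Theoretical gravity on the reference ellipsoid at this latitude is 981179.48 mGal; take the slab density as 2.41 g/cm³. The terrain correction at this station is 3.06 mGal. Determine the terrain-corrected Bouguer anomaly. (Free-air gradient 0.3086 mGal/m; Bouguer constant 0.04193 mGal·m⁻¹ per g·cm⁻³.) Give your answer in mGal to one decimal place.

151.7

Free-air correction = 0.3086 × 3140.0 = 969.00 mGal
Free-air anomaly = 980676.42 − 981179.48 + (969.00) = 465.94 mGal
Bouguer slab correction = 0.04193 × 2.41 × 3140.0 = 317.30 mGal
Simple Bouguer anomaly = 465.94 − (317.30) = 148.64 mGal
Complete Bouguer anomaly = 148.64 + 3.06 = 151.70 mGal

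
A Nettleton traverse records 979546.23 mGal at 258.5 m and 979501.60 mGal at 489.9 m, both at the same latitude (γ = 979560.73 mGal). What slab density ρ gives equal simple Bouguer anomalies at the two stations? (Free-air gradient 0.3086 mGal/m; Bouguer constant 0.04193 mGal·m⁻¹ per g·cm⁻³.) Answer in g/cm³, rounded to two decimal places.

2.76

Δg_obs = 979501.60 − 979546.23 = -44.63 mGal over Δh = 489.9 − 258.5 = 231.4 m
Equal Bouguer anomalies ⇒ Δg_obs + (0.3086 − 0.04193ρ)·Δh = 0
0.3086 − 0.04193ρ = −Δg_obs/Δh = 0.19287
ρ = (0.3086 − 0.19287) / 0.04193 = 2.76 g/cm³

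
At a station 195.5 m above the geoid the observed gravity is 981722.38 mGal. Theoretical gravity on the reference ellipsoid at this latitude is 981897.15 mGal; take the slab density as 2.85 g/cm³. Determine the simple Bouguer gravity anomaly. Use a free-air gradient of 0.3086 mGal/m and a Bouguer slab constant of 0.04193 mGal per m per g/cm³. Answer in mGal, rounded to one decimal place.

-137.8

Free-air correction = 0.3086 × 195.5 = 60.33 mGal
Free-air anomaly = 981722.38 − 981897.15 + (60.33) = -114.44 mGal
Bouguer slab correction = 0.04193 × 2.85 × 195.5 = 23.36 mGal
Simple Bouguer anomaly = -114.44 − (23.36) = -137.80 mGal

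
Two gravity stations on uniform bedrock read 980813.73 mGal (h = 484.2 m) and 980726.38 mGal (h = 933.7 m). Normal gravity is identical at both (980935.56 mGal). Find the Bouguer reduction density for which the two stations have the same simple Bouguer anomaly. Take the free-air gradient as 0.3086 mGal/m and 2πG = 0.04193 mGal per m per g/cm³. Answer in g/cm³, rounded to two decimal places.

Δg_obs = 980726.38 − 980813.73 = -87.35 mGal over Δh = 933.7 − 484.2 = 449.5 m
Equal Bouguer anomalies ⇒ Δg_obs + (0.3086 − 0.04193ρ)·Δh = 0
0.3086 − 0.04193ρ = −Δg_obs/Δh = 0.19433
ρ = (0.3086 − 0.19433) / 0.04193 = 2.73 g/cm³

2.73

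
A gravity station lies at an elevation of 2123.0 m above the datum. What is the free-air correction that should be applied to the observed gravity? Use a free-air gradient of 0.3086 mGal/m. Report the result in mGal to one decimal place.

Free-air correction = 0.3086 × 2123.0 = 655.2 mGal

655.2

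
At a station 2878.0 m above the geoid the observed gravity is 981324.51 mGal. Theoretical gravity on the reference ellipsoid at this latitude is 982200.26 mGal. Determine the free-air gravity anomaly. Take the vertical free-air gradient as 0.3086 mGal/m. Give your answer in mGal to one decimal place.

12.4

Free-air correction = 0.3086 × 2878.0 = 888.15 mGal
Free-air anomaly = 981324.51 − 982200.26 + (888.15) = 12.40 mGal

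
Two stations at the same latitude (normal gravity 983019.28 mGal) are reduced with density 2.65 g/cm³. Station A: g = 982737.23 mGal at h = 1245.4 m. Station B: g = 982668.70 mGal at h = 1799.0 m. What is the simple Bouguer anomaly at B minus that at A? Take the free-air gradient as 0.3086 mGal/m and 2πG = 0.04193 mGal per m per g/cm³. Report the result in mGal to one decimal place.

40.8

Δg_SB(A) = 982737.23 − 983019.28 + 0.3086×1245.4 − 0.04193×2.65×1245.4 = -36.10 mGal
Δg_SB(B) = 982668.70 − 983019.28 + 0.3086×1799.0 − 0.04193×2.65×1799.0 = 4.70 mGal
Difference = 4.70 − (-36.10) = 40.80 mGal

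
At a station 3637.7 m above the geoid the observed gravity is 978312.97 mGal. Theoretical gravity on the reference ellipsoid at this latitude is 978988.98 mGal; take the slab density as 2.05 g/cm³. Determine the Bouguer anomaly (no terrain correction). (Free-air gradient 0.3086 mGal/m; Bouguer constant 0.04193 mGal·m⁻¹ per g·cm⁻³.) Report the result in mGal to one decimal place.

Free-air correction = 0.3086 × 3637.7 = 1122.59 mGal
Free-air anomaly = 978312.97 − 978988.98 + (1122.59) = 446.58 mGal
Bouguer slab correction = 0.04193 × 2.05 × 3637.7 = 312.68 mGal
Simple Bouguer anomaly = 446.58 − (312.68) = 133.90 mGal

133.9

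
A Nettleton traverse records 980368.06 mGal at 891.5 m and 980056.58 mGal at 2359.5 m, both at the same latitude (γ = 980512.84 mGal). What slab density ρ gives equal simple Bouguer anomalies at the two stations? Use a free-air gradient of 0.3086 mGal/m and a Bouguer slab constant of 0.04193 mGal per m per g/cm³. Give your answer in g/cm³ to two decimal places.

2.30

Δg_obs = 980056.58 − 980368.06 = -311.48 mGal over Δh = 2359.5 − 891.5 = 1468.0 m
Equal Bouguer anomalies ⇒ Δg_obs + (0.3086 − 0.04193ρ)·Δh = 0
0.3086 − 0.04193ρ = −Δg_obs/Δh = 0.21218
ρ = (0.3086 − 0.21218) / 0.04193 = 2.30 g/cm³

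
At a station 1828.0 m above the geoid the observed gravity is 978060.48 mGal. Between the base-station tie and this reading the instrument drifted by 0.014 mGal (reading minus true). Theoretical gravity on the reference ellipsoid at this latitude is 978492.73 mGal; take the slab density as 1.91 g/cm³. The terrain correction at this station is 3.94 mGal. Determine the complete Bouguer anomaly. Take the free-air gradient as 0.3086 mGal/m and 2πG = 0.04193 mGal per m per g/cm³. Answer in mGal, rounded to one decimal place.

-10.6

Drift-corrected reading = 978060.48 − (0.014) = 978060.466 mGal
Free-air correction = 0.3086 × 1828.0 = 564.12 mGal
Free-air anomaly = 978060.466 − 978492.73 + (564.12) = 131.856 mGal
Bouguer slab correction = 0.04193 × 1.91 × 1828.0 = 146.40 mGal
Simple Bouguer anomaly = 131.856 − (146.40) = -14.544 mGal
Complete Bouguer anomaly = -14.544 + 3.94 = -10.604 mGal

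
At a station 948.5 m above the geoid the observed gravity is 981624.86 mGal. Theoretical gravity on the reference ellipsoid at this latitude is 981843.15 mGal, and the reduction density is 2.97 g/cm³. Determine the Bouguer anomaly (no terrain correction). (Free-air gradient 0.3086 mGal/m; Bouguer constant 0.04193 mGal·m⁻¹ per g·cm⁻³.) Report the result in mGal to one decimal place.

-43.7

Free-air correction = 0.3086 × 948.5 = 292.71 mGal
Free-air anomaly = 981624.86 − 981843.15 + (292.71) = 74.42 mGal
Bouguer slab correction = 0.04193 × 2.97 × 948.5 = 118.12 mGal
Simple Bouguer anomaly = 74.42 − (118.12) = -43.70 mGal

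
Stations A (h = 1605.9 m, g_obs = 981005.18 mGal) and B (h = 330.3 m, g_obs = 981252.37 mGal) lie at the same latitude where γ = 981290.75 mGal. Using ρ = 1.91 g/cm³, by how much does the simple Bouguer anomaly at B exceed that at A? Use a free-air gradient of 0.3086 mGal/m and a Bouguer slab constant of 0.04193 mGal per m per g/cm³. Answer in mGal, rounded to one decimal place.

-44.3

Δg_SB(A) = 981005.18 − 981290.75 + 0.3086×1605.9 − 0.04193×1.91×1605.9 = 81.40 mGal
Δg_SB(B) = 981252.37 − 981290.75 + 0.3086×330.3 − 0.04193×1.91×330.3 = 37.10 mGal
Difference = 37.10 − (81.40) = -44.30 mGal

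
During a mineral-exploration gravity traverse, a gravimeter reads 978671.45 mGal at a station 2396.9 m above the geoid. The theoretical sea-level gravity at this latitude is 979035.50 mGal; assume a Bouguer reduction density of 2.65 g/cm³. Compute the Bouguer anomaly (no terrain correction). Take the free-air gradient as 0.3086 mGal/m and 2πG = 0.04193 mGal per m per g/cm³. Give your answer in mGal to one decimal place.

109.3

Free-air correction = 0.3086 × 2396.9 = 739.68 mGal
Free-air anomaly = 978671.45 − 979035.50 + (739.68) = 375.63 mGal
Bouguer slab correction = 0.04193 × 2.65 × 2396.9 = 266.33 mGal
Simple Bouguer anomaly = 375.63 − (266.33) = 109.30 mGal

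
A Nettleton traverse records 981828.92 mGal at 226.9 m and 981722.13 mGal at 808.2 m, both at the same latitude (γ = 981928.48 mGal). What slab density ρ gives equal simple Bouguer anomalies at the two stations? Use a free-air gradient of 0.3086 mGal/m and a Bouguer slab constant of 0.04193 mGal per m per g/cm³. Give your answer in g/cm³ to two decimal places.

2.98

Δg_obs = 981722.13 − 981828.92 = -106.79 mGal over Δh = 808.2 − 226.9 = 581.3 m
Equal Bouguer anomalies ⇒ Δg_obs + (0.3086 − 0.04193ρ)·Δh = 0
0.3086 − 0.04193ρ = −Δg_obs/Δh = 0.18371
ρ = (0.3086 − 0.18371) / 0.04193 = 2.98 g/cm³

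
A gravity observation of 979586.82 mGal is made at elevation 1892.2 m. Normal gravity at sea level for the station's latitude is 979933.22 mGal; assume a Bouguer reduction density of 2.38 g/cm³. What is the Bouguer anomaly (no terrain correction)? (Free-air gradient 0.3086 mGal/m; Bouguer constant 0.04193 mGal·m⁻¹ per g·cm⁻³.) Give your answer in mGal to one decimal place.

48.7

Free-air correction = 0.3086 × 1892.2 = 583.93 mGal
Free-air anomaly = 979586.82 − 979933.22 + (583.93) = 237.53 mGal
Bouguer slab correction = 0.04193 × 2.38 × 1892.2 = 188.83 mGal
Simple Bouguer anomaly = 237.53 − (188.83) = 48.70 mGal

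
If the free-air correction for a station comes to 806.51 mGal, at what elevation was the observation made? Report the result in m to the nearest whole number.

h = 806.51 / 0.3086 = 2613.45 m

2613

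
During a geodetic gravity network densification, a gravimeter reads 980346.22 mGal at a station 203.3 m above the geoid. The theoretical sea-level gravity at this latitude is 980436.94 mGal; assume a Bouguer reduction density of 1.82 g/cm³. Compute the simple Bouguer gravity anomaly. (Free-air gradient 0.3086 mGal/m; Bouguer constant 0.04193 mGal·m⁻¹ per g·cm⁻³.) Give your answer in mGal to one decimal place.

Free-air correction = 0.3086 × 203.3 = 62.74 mGal
Free-air anomaly = 980346.22 − 980436.94 + (62.74) = -27.98 mGal
Bouguer slab correction = 0.04193 × 1.82 × 203.3 = 15.51 mGal
Simple Bouguer anomaly = -27.98 − (15.51) = -43.49 mGal

-43.5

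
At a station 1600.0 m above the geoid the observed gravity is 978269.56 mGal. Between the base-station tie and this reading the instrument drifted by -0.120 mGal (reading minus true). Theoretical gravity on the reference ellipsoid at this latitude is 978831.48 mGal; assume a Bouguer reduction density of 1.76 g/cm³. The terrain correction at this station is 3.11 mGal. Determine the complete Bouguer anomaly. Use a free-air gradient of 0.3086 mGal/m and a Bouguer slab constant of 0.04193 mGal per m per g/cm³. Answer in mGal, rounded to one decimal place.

Drift-corrected reading = 978269.56 − (-0.120) = 978269.680 mGal
Free-air correction = 0.3086 × 1600.0 = 493.76 mGal
Free-air anomaly = 978269.680 − 978831.48 + (493.76) = -68.040 mGal
Bouguer slab correction = 0.04193 × 1.76 × 1600.0 = 118.07 mGal
Simple Bouguer anomaly = -68.040 − (118.07) = -186.110 mGal
Complete Bouguer anomaly = -186.110 + 3.11 = -183.000 mGal

-183.0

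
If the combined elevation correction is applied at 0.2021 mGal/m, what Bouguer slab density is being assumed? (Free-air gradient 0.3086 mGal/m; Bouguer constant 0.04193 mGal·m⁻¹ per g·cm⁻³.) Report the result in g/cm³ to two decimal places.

2.54

0.2021 = 0.3086 − 0.04193 × ρ
ρ = (0.3086 − 0.2021) / 0.04193 = 2.54 g/cm³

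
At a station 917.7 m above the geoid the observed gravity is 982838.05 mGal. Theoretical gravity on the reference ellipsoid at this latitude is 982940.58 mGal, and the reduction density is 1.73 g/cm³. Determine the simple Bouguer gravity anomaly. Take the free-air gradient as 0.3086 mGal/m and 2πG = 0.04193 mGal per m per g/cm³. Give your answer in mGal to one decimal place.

114.1

Free-air correction = 0.3086 × 917.7 = 283.20 mGal
Free-air anomaly = 982838.05 − 982940.58 + (283.20) = 180.67 mGal
Bouguer slab correction = 0.04193 × 1.73 × 917.7 = 66.57 mGal
Simple Bouguer anomaly = 180.67 − (66.57) = 114.10 mGal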